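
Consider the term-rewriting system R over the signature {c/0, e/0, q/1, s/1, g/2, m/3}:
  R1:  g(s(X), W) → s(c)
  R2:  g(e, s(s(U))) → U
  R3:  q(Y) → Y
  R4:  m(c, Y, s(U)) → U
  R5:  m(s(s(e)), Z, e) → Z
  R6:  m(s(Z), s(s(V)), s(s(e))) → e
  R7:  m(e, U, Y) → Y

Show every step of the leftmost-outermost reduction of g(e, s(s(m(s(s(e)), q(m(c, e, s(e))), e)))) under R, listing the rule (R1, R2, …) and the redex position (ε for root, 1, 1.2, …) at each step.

1. g(e, s(s(m(s(s(e)), q(m(c, e, s(e))), e))))  →  m(s(s(e)), q(m(c, e, s(e))), e)   [R2 at ε]
2. m(s(s(e)), q(m(c, e, s(e))), e)  →  q(m(c, e, s(e)))   [R5 at ε]
3. q(m(c, e, s(e)))  →  m(c, e, s(e))   [R3 at ε]
4. m(c, e, s(e))  →  e   [R4 at ε]

e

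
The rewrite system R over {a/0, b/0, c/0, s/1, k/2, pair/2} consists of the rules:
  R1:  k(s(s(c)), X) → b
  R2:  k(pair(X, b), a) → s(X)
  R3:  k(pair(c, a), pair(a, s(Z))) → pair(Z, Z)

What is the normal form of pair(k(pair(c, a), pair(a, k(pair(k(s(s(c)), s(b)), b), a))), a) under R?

1. pair(k(pair(c, a), pair(a, k(pair(k(s(s(c)), s(b)), b), a))), a)  →  pair(k(pair(c, a), pair(a, s(k(s(s(c)), s(b))))), a)   [R2 at 1.2.2]
2. pair(k(pair(c, a), pair(a, s(k(s(s(c)), s(b))))), a)  →  pair(pair(k(s(s(c)), s(b)), k(s(s(c)), s(b))), a)   [R3 at 1]
3. pair(pair(k(s(s(c)), s(b)), k(s(s(c)), s(b))), a)  →  pair(pair(b, k(s(s(c)), s(b))), a)   [R1 at 1.1]
4. pair(pair(b, k(s(s(c)), s(b))), a)  →  pair(pair(b, b), a)   [R1 at 1.2]

pair(pair(b, b), a)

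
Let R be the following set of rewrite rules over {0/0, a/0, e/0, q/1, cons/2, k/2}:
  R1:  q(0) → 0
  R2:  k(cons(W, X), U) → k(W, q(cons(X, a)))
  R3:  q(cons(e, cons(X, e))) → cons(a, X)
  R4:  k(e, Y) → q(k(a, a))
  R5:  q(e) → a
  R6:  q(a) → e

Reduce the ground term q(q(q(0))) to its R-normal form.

0

1. q(q(q(0)))  →  q(q(0))   [R1 at 1.1]
2. q(q(0))  →  q(0)   [R1 at 1]
3. q(0)  →  0   [R1 at ε]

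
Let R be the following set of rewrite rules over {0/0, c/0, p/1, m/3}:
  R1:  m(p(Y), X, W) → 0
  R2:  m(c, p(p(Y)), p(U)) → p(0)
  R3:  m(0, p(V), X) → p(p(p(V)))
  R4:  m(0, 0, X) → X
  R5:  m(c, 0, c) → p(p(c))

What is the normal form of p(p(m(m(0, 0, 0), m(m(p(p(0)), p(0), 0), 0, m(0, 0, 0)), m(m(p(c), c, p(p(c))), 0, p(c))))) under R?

p(p(p(c)))

1. p(p(m(m(0, 0, 0), m(m(p(p(0)), p(0), 0), 0, m(0, 0, 0)), m(m(p(c), c, p(p(c))), 0, p(c)))))  →  p(p(m(0, m(m(p(p(0)), p(0), 0), 0, m(0, 0, 0)), m(m(p(c), c, p(p(c))), 0, p(c)))))   [R4 at 1.1.1]
2. p(p(m(0, m(m(p(p(0)), p(0), 0), 0, m(0, 0, 0)), m(m(p(c), c, p(p(c))), 0, p(c)))))  →  p(p(m(0, m(0, 0, m(0, 0, 0)), m(m(p(c), c, p(p(c))), 0, p(c)))))   [R1 at 1.1.2.1]
3. p(p(m(0, m(0, 0, m(0, 0, 0)), m(m(p(c), c, p(p(c))), 0, p(c)))))  →  p(p(m(0, m(0, 0, 0), m(m(p(c), c, p(p(c))), 0, p(c)))))   [R4 at 1.1.2]
4. p(p(m(0, m(0, 0, 0), m(m(p(c), c, p(p(c))), 0, p(c)))))  →  p(p(m(0, 0, m(m(p(c), c, p(p(c))), 0, p(c)))))   [R4 at 1.1.2]
5. p(p(m(0, 0, m(m(p(c), c, p(p(c))), 0, p(c)))))  →  p(p(m(m(p(c), c, p(p(c))), 0, p(c))))   [R4 at 1.1]
6. p(p(m(m(p(c), c, p(p(c))), 0, p(c))))  →  p(p(m(0, 0, p(c))))   [R1 at 1.1.1]
7. p(p(m(0, 0, p(c))))  →  p(p(p(c)))   [R4 at 1.1]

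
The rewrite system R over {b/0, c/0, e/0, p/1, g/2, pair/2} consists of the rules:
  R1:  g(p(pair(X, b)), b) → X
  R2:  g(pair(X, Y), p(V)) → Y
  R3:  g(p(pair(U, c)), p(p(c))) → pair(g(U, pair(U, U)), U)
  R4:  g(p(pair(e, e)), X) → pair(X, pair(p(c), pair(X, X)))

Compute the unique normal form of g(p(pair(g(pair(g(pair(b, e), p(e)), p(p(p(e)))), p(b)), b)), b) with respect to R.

1. g(p(pair(g(pair(g(pair(b, e), p(e)), p(p(p(e)))), p(b)), b)), b)  →  g(pair(g(pair(b, e), p(e)), p(p(p(e)))), p(b))   [R1 at ε]
2. g(pair(g(pair(b, e), p(e)), p(p(p(e)))), p(b))  →  p(p(p(e)))   [R2 at ε]

p(p(p(e)))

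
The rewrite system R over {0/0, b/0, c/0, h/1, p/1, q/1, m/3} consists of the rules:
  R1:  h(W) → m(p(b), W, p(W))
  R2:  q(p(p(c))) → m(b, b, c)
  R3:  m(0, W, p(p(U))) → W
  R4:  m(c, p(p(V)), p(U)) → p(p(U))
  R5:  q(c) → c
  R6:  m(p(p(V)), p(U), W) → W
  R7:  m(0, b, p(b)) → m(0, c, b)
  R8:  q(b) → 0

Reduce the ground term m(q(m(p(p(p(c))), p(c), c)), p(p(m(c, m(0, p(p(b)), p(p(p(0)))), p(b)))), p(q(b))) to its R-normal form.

1. m(q(m(p(p(p(c))), p(c), c)), p(p(m(c, m(0, p(p(b)), p(p(p(0)))), p(b)))), p(q(b)))  →  m(q(c), p(p(m(c, m(0, p(p(b)), p(p(p(0)))), p(b)))), p(q(b)))   [R6 at 1.1]
2. m(q(c), p(p(m(c, m(0, p(p(b)), p(p(p(0)))), p(b)))), p(q(b)))  →  m(c, p(p(m(c, m(0, p(p(b)), p(p(p(0)))), p(b)))), p(q(b)))   [R5 at 1]
3. m(c, p(p(m(c, m(0, p(p(b)), p(p(p(0)))), p(b)))), p(q(b)))  →  p(p(q(b)))   [R4 at ε]
4. p(p(q(b)))  →  p(p(0))   [R8 at 1.1]

p(p(0))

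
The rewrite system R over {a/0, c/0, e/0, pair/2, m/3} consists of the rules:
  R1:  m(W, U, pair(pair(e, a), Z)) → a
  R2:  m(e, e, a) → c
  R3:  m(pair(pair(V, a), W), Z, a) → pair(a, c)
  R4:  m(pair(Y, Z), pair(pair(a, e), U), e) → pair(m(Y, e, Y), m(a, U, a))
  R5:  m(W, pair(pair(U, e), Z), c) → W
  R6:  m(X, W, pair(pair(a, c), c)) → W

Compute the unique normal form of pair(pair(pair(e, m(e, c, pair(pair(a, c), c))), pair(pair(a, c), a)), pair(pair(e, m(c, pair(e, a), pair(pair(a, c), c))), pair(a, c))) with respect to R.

pair(pair(pair(e, c), pair(pair(a, c), a)), pair(pair(e, pair(e, a)), pair(a, c)))

1. pair(pair(pair(e, m(e, c, pair(pair(a, c), c))), pair(pair(a, c), a)), pair(pair(e, m(c, pair(e, a), pair(pair(a, c), c))), pair(a, c)))  →  pair(pair(pair(e, c), pair(pair(a, c), a)), pair(pair(e, m(c, pair(e, a), pair(pair(a, c), c))), pair(a, c)))   [R6 at 1.1.2]
2. pair(pair(pair(e, c), pair(pair(a, c), a)), pair(pair(e, m(c, pair(e, a), pair(pair(a, c), c))), pair(a, c)))  →  pair(pair(pair(e, c), pair(pair(a, c), a)), pair(pair(e, pair(e, a)), pair(a, c)))   [R6 at 2.1.2]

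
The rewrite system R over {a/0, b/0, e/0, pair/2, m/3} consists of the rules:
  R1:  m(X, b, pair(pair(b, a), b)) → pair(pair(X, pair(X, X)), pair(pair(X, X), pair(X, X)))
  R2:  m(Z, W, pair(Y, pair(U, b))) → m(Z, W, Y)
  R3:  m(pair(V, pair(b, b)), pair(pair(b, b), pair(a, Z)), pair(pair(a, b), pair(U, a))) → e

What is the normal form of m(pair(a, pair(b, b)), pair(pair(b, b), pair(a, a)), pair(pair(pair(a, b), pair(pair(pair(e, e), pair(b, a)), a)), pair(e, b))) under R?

e

1. m(pair(a, pair(b, b)), pair(pair(b, b), pair(a, a)), pair(pair(pair(a, b), pair(pair(pair(e, e), pair(b, a)), a)), pair(e, b)))  →  m(pair(a, pair(b, b)), pair(pair(b, b), pair(a, a)), pair(pair(a, b), pair(pair(pair(e, e), pair(b, a)), a)))   [R2 at ε]
2. m(pair(a, pair(b, b)), pair(pair(b, b), pair(a, a)), pair(pair(a, b), pair(pair(pair(e, e), pair(b, a)), a)))  →  e   [R3 at ε]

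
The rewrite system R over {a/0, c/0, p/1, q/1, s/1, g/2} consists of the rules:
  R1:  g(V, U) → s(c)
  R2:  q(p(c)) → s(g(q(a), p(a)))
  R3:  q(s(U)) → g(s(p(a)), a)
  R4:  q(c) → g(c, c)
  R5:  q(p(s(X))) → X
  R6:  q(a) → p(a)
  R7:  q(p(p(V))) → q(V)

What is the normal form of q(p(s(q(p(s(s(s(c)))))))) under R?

s(s(c))

1. q(p(s(q(p(s(s(s(c))))))))  →  q(p(s(s(s(c)))))   [R5 at ε]
2. q(p(s(s(s(c)))))  →  s(s(c))   [R5 at ε]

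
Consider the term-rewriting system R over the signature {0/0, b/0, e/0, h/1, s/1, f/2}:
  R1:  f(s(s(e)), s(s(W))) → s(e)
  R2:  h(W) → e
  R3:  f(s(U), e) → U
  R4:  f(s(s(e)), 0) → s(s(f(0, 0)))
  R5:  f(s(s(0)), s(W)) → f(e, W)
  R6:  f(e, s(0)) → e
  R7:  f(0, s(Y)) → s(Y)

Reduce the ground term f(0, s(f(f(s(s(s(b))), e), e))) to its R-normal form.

s(s(b))

1. f(0, s(f(f(s(s(s(b))), e), e)))  →  s(f(f(s(s(s(b))), e), e))   [R7 at ε]
2. s(f(f(s(s(s(b))), e), e))  →  s(f(s(s(b)), e))   [R3 at 1.1]
3. s(f(s(s(b)), e))  →  s(s(b))   [R3 at 1]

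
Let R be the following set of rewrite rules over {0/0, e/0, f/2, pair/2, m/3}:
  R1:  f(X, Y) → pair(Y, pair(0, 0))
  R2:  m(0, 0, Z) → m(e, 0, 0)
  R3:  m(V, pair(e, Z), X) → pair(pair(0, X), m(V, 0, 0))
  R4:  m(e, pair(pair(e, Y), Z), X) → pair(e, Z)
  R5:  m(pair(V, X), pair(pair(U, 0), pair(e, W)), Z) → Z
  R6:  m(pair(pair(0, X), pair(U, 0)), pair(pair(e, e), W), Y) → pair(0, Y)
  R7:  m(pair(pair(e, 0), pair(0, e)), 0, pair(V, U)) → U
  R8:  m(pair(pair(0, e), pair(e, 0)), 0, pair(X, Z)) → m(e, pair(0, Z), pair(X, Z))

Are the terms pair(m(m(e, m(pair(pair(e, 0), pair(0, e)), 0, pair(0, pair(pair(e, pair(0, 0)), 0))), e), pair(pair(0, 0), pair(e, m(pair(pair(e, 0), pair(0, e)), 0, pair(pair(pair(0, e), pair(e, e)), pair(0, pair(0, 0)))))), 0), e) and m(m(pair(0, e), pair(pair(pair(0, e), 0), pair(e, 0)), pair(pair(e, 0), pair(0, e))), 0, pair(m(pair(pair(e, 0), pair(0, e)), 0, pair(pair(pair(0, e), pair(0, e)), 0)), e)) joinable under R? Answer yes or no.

Reduce t₁ = pair(m(m(e, m(pair(pair(e, 0), pair(0, e)), 0, pair(0, pair(pair(e, pair(0, 0)), 0))), e), pair(pair(0, 0), pair(e, m(pair(pair(e, 0), pair(0, e)), 0, pair(pair(pair(0, e), pair(e, e)), pair(0, pair(0, 0)))))), 0), e):
1. pair(m(m(e, m(pair(pair(e, 0), pair(0, e)), 0, pair(0, pair(pair(e, pair(0, 0)), 0))), e), pair(pair(0, 0), pair(e, m(pair(pair(e, 0), pair(0, e)), 0, pair(pair(pair(0, e), pair(e, e)), pair(0, pair(0, 0)))))), 0), e)  →  pair(m(m(e, pair(pair(e, pair(0, 0)), 0), e), pair(pair(0, 0), pair(e, m(pair(pair(e, 0), pair(0, e)), 0, pair(pair(pair(0, e), pair(e, e)), pair(0, pair(0, 0)))))), 0), e)   [R7 at 1.1.2]
2. pair(m(m(e, pair(pair(e, pair(0, 0)), 0), e), pair(pair(0, 0), pair(e, m(pair(pair(e, 0), pair(0, e)), 0, pair(pair(pair(0, e), pair(e, e)), pair(0, pair(0, 0)))))), 0), e)  →  pair(m(pair(e, 0), pair(pair(0, 0), pair(e, m(pair(pair(e, 0), pair(0, e)), 0, pair(pair(pair(0, e), pair(e, e)), pair(0, pair(0, 0)))))), 0), e)   [R4 at 1.1]
3. pair(m(pair(e, 0), pair(pair(0, 0), pair(e, m(pair(pair(e, 0), pair(0, e)), 0, pair(pair(pair(0, e), pair(e, e)), pair(0, pair(0, 0)))))), 0), e)  →  pair(0, e)   [R5 at 1]

Reduce t₂ = m(m(pair(0, e), pair(pair(pair(0, e), 0), pair(e, 0)), pair(pair(e, 0), pair(0, e))), 0, pair(m(pair(pair(e, 0), pair(0, e)), 0, pair(pair(pair(0, e), pair(0, e)), 0)), e)):
1. m(m(pair(0, e), pair(pair(pair(0, e), 0), pair(e, 0)), pair(pair(e, 0), pair(0, e))), 0, pair(m(pair(pair(e, 0), pair(0, e)), 0, pair(pair(pair(0, e), pair(0, e)), 0)), e))  →  m(pair(pair(e, 0), pair(0, e)), 0, pair(m(pair(pair(e, 0), pair(0, e)), 0, pair(pair(pair(0, e), pair(0, e)), 0)), e))   [R5 at 1]
2. m(pair(pair(e, 0), pair(0, e)), 0, pair(m(pair(pair(e, 0), pair(0, e)), 0, pair(pair(pair(0, e), pair(0, e)), 0)), e))  →  e   [R7 at ε]

no — NF(t₁) = pair(0, e), NF(t₂) = e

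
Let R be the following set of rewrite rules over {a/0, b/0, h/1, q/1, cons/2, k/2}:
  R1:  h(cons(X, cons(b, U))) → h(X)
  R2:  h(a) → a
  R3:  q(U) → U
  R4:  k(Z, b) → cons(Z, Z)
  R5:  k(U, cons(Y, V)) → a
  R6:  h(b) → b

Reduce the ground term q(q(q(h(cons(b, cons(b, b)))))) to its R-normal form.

1. q(q(q(h(cons(b, cons(b, b))))))  →  q(q(h(cons(b, cons(b, b)))))   [R3 at ε]
2. q(q(h(cons(b, cons(b, b)))))  →  q(h(cons(b, cons(b, b))))   [R3 at ε]
3. q(h(cons(b, cons(b, b))))  →  h(cons(b, cons(b, b)))   [R3 at ε]
4. h(cons(b, cons(b, b)))  →  h(b)   [R1 at ε]
5. h(b)  →  b   [R6 at ε]

b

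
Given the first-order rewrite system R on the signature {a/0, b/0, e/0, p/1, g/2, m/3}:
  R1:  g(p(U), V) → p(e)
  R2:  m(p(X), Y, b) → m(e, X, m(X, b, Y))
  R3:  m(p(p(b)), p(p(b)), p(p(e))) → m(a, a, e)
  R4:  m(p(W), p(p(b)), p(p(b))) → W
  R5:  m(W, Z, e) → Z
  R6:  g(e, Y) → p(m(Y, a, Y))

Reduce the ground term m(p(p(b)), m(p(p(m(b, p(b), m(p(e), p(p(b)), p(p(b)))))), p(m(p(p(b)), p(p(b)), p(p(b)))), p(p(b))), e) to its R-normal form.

p(p(b))

1. m(p(p(b)), m(p(p(m(b, p(b), m(p(e), p(p(b)), p(p(b)))))), p(m(p(p(b)), p(p(b)), p(p(b)))), p(p(b))), e)  →  m(p(p(m(b, p(b), m(p(e), p(p(b)), p(p(b)))))), p(m(p(p(b)), p(p(b)), p(p(b)))), p(p(b)))   [R5 at ε]
2. m(p(p(m(b, p(b), m(p(e), p(p(b)), p(p(b)))))), p(m(p(p(b)), p(p(b)), p(p(b)))), p(p(b)))  →  m(p(p(m(b, p(b), e))), p(m(p(p(b)), p(p(b)), p(p(b)))), p(p(b)))   [R4 at 1.1.1.3]
3. m(p(p(m(b, p(b), e))), p(m(p(p(b)), p(p(b)), p(p(b)))), p(p(b)))  →  m(p(p(p(b))), p(m(p(p(b)), p(p(b)), p(p(b)))), p(p(b)))   [R5 at 1.1.1]
4. m(p(p(p(b))), p(m(p(p(b)), p(p(b)), p(p(b)))), p(p(b)))  →  m(p(p(p(b))), p(p(b)), p(p(b)))   [R4 at 2.1]
5. m(p(p(p(b))), p(p(b)), p(p(b)))  →  p(p(b))   [R4 at ε]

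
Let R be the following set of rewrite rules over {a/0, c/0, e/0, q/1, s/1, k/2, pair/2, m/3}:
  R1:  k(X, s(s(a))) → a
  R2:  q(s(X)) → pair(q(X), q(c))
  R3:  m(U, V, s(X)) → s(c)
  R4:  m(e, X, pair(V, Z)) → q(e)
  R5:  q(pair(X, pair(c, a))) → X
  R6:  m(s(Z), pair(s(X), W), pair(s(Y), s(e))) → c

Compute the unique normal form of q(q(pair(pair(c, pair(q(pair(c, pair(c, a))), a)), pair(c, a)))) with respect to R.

c

1. q(q(pair(pair(c, pair(q(pair(c, pair(c, a))), a)), pair(c, a))))  →  q(pair(c, pair(q(pair(c, pair(c, a))), a)))   [R5 at 1]
2. q(pair(c, pair(q(pair(c, pair(c, a))), a)))  →  q(pair(c, pair(c, a)))   [R5 at 1.2.1]
3. q(pair(c, pair(c, a)))  →  c   [R5 at ε]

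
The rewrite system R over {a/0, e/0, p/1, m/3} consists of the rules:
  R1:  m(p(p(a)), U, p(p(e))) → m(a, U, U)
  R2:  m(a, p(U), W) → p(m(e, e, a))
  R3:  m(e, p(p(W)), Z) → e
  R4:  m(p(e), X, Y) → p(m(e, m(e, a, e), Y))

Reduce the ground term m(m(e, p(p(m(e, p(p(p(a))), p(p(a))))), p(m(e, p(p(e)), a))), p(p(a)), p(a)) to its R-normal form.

e

1. m(m(e, p(p(m(e, p(p(p(a))), p(p(a))))), p(m(e, p(p(e)), a))), p(p(a)), p(a))  →  m(e, p(p(a)), p(a))   [R3 at 1]
2. m(e, p(p(a)), p(a))  →  e   [R3 at ε]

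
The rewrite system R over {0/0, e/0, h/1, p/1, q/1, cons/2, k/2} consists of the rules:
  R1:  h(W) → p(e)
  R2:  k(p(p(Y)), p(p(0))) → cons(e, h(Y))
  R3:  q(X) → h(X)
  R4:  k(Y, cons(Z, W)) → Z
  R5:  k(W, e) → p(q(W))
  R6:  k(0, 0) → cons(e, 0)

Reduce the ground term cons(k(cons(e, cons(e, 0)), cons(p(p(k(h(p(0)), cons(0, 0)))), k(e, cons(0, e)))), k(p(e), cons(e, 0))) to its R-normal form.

1. cons(k(cons(e, cons(e, 0)), cons(p(p(k(h(p(0)), cons(0, 0)))), k(e, cons(0, e)))), k(p(e), cons(e, 0)))  →  cons(p(p(k(h(p(0)), cons(0, 0)))), k(p(e), cons(e, 0)))   [R4 at 1]
2. cons(p(p(k(h(p(0)), cons(0, 0)))), k(p(e), cons(e, 0)))  →  cons(p(p(0)), k(p(e), cons(e, 0)))   [R4 at 1.1.1]
3. cons(p(p(0)), k(p(e), cons(e, 0)))  →  cons(p(p(0)), e)   [R4 at 2]

cons(p(p(0)), e)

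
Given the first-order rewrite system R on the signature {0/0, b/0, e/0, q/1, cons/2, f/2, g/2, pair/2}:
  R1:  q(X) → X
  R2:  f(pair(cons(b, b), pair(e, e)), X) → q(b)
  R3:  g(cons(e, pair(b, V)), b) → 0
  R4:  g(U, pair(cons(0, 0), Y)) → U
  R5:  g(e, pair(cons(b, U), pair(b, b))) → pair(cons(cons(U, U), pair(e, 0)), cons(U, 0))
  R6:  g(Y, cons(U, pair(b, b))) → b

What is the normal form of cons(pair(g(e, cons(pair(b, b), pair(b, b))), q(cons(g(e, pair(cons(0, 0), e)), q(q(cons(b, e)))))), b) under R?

cons(pair(b, cons(e, cons(b, e))), b)

1. cons(pair(g(e, cons(pair(b, b), pair(b, b))), q(cons(g(e, pair(cons(0, 0), e)), q(q(cons(b, e)))))), b)  →  cons(pair(b, q(cons(g(e, pair(cons(0, 0), e)), q(q(cons(b, e)))))), b)   [R6 at 1.1]
2. cons(pair(b, q(cons(g(e, pair(cons(0, 0), e)), q(q(cons(b, e)))))), b)  →  cons(pair(b, cons(g(e, pair(cons(0, 0), e)), q(q(cons(b, e))))), b)   [R1 at 1.2]
3. cons(pair(b, cons(g(e, pair(cons(0, 0), e)), q(q(cons(b, e))))), b)  →  cons(pair(b, cons(e, q(q(cons(b, e))))), b)   [R4 at 1.2.1]
4. cons(pair(b, cons(e, q(q(cons(b, e))))), b)  →  cons(pair(b, cons(e, q(cons(b, e)))), b)   [R1 at 1.2.2]
5. cons(pair(b, cons(e, q(cons(b, e)))), b)  →  cons(pair(b, cons(e, cons(b, e))), b)   [R1 at 1.2.2]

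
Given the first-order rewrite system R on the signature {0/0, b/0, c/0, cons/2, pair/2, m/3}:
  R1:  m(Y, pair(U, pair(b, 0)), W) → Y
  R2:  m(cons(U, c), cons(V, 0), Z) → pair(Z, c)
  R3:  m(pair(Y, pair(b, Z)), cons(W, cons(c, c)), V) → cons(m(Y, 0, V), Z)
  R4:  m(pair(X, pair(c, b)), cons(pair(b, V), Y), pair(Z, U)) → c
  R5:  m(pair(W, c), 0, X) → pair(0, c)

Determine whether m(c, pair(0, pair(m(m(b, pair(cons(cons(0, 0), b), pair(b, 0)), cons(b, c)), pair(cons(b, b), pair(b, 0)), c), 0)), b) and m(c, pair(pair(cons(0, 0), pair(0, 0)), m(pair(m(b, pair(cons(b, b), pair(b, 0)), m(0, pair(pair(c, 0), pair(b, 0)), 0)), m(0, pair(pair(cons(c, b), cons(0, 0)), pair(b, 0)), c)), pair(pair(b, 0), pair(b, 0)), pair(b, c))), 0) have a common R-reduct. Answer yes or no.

Reduce t₁ = m(c, pair(0, pair(m(m(b, pair(cons(cons(0, 0), b), pair(b, 0)), cons(b, c)), pair(cons(b, b), pair(b, 0)), c), 0)), b):
1. m(c, pair(0, pair(m(m(b, pair(cons(cons(0, 0), b), pair(b, 0)), cons(b, c)), pair(cons(b, b), pair(b, 0)), c), 0)), b)  →  m(c, pair(0, pair(m(b, pair(cons(cons(0, 0), b), pair(b, 0)), cons(b, c)), 0)), b)   [R1 at 2.2.1]
2. m(c, pair(0, pair(m(b, pair(cons(cons(0, 0), b), pair(b, 0)), cons(b, c)), 0)), b)  →  m(c, pair(0, pair(b, 0)), b)   [R1 at 2.2.1]
3. m(c, pair(0, pair(b, 0)), b)  →  c   [R1 at ε]

Reduce t₂ = m(c, pair(pair(cons(0, 0), pair(0, 0)), m(pair(m(b, pair(cons(b, b), pair(b, 0)), m(0, pair(pair(c, 0), pair(b, 0)), 0)), m(0, pair(pair(cons(c, b), cons(0, 0)), pair(b, 0)), c)), pair(pair(b, 0), pair(b, 0)), pair(b, c))), 0):
1. m(c, pair(pair(cons(0, 0), pair(0, 0)), m(pair(m(b, pair(cons(b, b), pair(b, 0)), m(0, pair(pair(c, 0), pair(b, 0)), 0)), m(0, pair(pair(cons(c, b), cons(0, 0)), pair(b, 0)), c)), pair(pair(b, 0), pair(b, 0)), pair(b, c))), 0)  →  m(c, pair(pair(cons(0, 0), pair(0, 0)), pair(m(b, pair(cons(b, b), pair(b, 0)), m(0, pair(pair(c, 0), pair(b, 0)), 0)), m(0, pair(pair(cons(c, b), cons(0, 0)), pair(b, 0)), c))), 0)   [R1 at 2.2]
2. m(c, pair(pair(cons(0, 0), pair(0, 0)), pair(m(b, pair(cons(b, b), pair(b, 0)), m(0, pair(pair(c, 0), pair(b, 0)), 0)), m(0, pair(pair(cons(c, b), cons(0, 0)), pair(b, 0)), c))), 0)  →  m(c, pair(pair(cons(0, 0), pair(0, 0)), pair(b, m(0, pair(pair(cons(c, b), cons(0, 0)), pair(b, 0)), c))), 0)   [R1 at 2.2.1]
3. m(c, pair(pair(cons(0, 0), pair(0, 0)), pair(b, m(0, pair(pair(cons(c, b), cons(0, 0)), pair(b, 0)), c))), 0)  →  m(c, pair(pair(cons(0, 0), pair(0, 0)), pair(b, 0)), 0)   [R1 at 2.2.2]
4. m(c, pair(pair(cons(0, 0), pair(0, 0)), pair(b, 0)), 0)  →  c   [R1 at ε]

yes — NF(t₁) = c, NF(t₂) = c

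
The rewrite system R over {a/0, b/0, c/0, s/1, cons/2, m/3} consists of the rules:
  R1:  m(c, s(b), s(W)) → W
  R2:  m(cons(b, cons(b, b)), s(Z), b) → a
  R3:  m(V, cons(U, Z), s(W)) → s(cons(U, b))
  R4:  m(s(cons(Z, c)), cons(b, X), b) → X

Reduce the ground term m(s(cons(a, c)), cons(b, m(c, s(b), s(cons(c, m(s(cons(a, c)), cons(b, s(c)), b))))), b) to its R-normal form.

1. m(s(cons(a, c)), cons(b, m(c, s(b), s(cons(c, m(s(cons(a, c)), cons(b, s(c)), b))))), b)  →  m(c, s(b), s(cons(c, m(s(cons(a, c)), cons(b, s(c)), b))))   [R4 at ε]
2. m(c, s(b), s(cons(c, m(s(cons(a, c)), cons(b, s(c)), b))))  →  cons(c, m(s(cons(a, c)), cons(b, s(c)), b))   [R1 at ε]
3. cons(c, m(s(cons(a, c)), cons(b, s(c)), b))  →  cons(c, s(c))   [R4 at 2]

cons(c, s(c))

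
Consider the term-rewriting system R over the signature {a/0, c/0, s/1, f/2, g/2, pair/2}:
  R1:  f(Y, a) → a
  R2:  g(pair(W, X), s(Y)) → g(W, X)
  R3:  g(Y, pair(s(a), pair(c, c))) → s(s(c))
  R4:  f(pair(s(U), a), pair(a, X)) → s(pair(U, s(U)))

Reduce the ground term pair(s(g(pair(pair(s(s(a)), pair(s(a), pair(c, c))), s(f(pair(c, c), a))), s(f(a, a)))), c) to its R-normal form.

pair(s(s(s(c))), c)

1. pair(s(g(pair(pair(s(s(a)), pair(s(a), pair(c, c))), s(f(pair(c, c), a))), s(f(a, a)))), c)  →  pair(s(g(pair(s(s(a)), pair(s(a), pair(c, c))), s(f(pair(c, c), a)))), c)   [R2 at 1.1]
2. pair(s(g(pair(s(s(a)), pair(s(a), pair(c, c))), s(f(pair(c, c), a)))), c)  →  pair(s(g(s(s(a)), pair(s(a), pair(c, c)))), c)   [R2 at 1.1]
3. pair(s(g(s(s(a)), pair(s(a), pair(c, c)))), c)  →  pair(s(s(s(c))), c)   [R3 at 1.1]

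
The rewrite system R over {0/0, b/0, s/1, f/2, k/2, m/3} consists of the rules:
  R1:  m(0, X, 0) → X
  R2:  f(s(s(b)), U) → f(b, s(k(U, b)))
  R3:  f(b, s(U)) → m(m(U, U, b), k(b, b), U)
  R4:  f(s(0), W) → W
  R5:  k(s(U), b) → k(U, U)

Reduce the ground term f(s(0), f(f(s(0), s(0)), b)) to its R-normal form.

b

1. f(s(0), f(f(s(0), s(0)), b))  →  f(f(s(0), s(0)), b)   [R4 at ε]
2. f(f(s(0), s(0)), b)  →  f(s(0), b)   [R4 at 1]
3. f(s(0), b)  →  b   [R4 at ε]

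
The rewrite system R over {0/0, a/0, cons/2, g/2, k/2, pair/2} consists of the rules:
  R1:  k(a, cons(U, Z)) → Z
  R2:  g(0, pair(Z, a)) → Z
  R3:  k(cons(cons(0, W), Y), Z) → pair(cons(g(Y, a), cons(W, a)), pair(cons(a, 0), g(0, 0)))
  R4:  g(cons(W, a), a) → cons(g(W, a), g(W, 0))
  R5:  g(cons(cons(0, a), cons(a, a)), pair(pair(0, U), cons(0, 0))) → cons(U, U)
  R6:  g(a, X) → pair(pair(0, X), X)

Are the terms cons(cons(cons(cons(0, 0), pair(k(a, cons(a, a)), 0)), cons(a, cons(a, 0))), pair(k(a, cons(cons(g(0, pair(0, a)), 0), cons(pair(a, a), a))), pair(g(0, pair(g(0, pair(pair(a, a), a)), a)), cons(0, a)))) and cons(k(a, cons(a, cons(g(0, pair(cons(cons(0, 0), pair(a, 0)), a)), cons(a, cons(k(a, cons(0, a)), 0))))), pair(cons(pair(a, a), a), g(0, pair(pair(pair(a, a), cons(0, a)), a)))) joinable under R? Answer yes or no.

yes — NF(t₁) = cons(cons(cons(cons(0, 0), pair(a, 0)), cons(a, cons(a, 0))), pair(cons(pair(a, a), a), pair(pair(a, a), cons(0, a)))), NF(t₂) = cons(cons(cons(cons(0, 0), pair(a, 0)), cons(a, cons(a, 0))), pair(cons(pair(a, a), a), pair(pair(a, a), cons(0, a))))

Reduce t₁ = cons(cons(cons(cons(0, 0), pair(k(a, cons(a, a)), 0)), cons(a, cons(a, 0))), pair(k(a, cons(cons(g(0, pair(0, a)), 0), cons(pair(a, a), a))), pair(g(0, pair(g(0, pair(pair(a, a), a)), a)), cons(0, a)))):
1. cons(cons(cons(cons(0, 0), pair(k(a, cons(a, a)), 0)), cons(a, cons(a, 0))), pair(k(a, cons(cons(g(0, pair(0, a)), 0), cons(pair(a, a), a))), pair(g(0, pair(g(0, pair(pair(a, a), a)), a)), cons(0, a))))  →  cons(cons(cons(cons(0, 0), pair(a, 0)), cons(a, cons(a, 0))), pair(k(a, cons(cons(g(0, pair(0, a)), 0), cons(pair(a, a), a))), pair(g(0, pair(g(0, pair(pair(a, a), a)), a)), cons(0, a))))   [R1 at 1.1.2.1]
2. cons(cons(cons(cons(0, 0), pair(a, 0)), cons(a, cons(a, 0))), pair(k(a, cons(cons(g(0, pair(0, a)), 0), cons(pair(a, a), a))), pair(g(0, pair(g(0, pair(pair(a, a), a)), a)), cons(0, a))))  →  cons(cons(cons(cons(0, 0), pair(a, 0)), cons(a, cons(a, 0))), pair(cons(pair(a, a), a), pair(g(0, pair(g(0, pair(pair(a, a), a)), a)), cons(0, a))))   [R1 at 2.1]
3. cons(cons(cons(cons(0, 0), pair(a, 0)), cons(a, cons(a, 0))), pair(cons(pair(a, a), a), pair(g(0, pair(g(0, pair(pair(a, a), a)), a)), cons(0, a))))  →  cons(cons(cons(cons(0, 0), pair(a, 0)), cons(a, cons(a, 0))), pair(cons(pair(a, a), a), pair(g(0, pair(pair(a, a), a)), cons(0, a))))   [R2 at 2.2.1]
4. cons(cons(cons(cons(0, 0), pair(a, 0)), cons(a, cons(a, 0))), pair(cons(pair(a, a), a), pair(g(0, pair(pair(a, a), a)), cons(0, a))))  →  cons(cons(cons(cons(0, 0), pair(a, 0)), cons(a, cons(a, 0))), pair(cons(pair(a, a), a), pair(pair(a, a), cons(0, a))))   [R2 at 2.2.1]

Reduce t₂ = cons(k(a, cons(a, cons(g(0, pair(cons(cons(0, 0), pair(a, 0)), a)), cons(a, cons(k(a, cons(0, a)), 0))))), pair(cons(pair(a, a), a), g(0, pair(pair(pair(a, a), cons(0, a)), a)))):
1. cons(k(a, cons(a, cons(g(0, pair(cons(cons(0, 0), pair(a, 0)), a)), cons(a, cons(k(a, cons(0, a)), 0))))), pair(cons(pair(a, a), a), g(0, pair(pair(pair(a, a), cons(0, a)), a))))  →  cons(cons(g(0, pair(cons(cons(0, 0), pair(a, 0)), a)), cons(a, cons(k(a, cons(0, a)), 0))), pair(cons(pair(a, a), a), g(0, pair(pair(pair(a, a), cons(0, a)), a))))   [R1 at 1]
2. cons(cons(g(0, pair(cons(cons(0, 0), pair(a, 0)), a)), cons(a, cons(k(a, cons(0, a)), 0))), pair(cons(pair(a, a), a), g(0, pair(pair(pair(a, a), cons(0, a)), a))))  →  cons(cons(cons(cons(0, 0), pair(a, 0)), cons(a, cons(k(a, cons(0, a)), 0))), pair(cons(pair(a, a), a), g(0, pair(pair(pair(a, a), cons(0, a)), a))))   [R2 at 1.1]
3. cons(cons(cons(cons(0, 0), pair(a, 0)), cons(a, cons(k(a, cons(0, a)), 0))), pair(cons(pair(a, a), a), g(0, pair(pair(pair(a, a), cons(0, a)), a))))  →  cons(cons(cons(cons(0, 0), pair(a, 0)), cons(a, cons(a, 0))), pair(cons(pair(a, a), a), g(0, pair(pair(pair(a, a), cons(0, a)), a))))   [R1 at 1.2.2.1]
4. cons(cons(cons(cons(0, 0), pair(a, 0)), cons(a, cons(a, 0))), pair(cons(pair(a, a), a), g(0, pair(pair(pair(a, a), cons(0, a)), a))))  →  cons(cons(cons(cons(0, 0), pair(a, 0)), cons(a, cons(a, 0))), pair(cons(pair(a, a), a), pair(pair(a, a), cons(0, a))))   [R2 at 2.2]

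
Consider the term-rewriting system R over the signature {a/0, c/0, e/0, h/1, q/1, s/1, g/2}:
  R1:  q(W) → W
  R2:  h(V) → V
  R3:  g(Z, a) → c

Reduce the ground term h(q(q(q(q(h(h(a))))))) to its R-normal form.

1. h(q(q(q(q(h(h(a)))))))  →  q(q(q(q(h(h(a))))))   [R2 at ε]
2. q(q(q(q(h(h(a))))))  →  q(q(q(h(h(a)))))   [R1 at ε]
3. q(q(q(h(h(a)))))  →  q(q(h(h(a))))   [R1 at ε]
4. q(q(h(h(a))))  →  q(h(h(a)))   [R1 at ε]
5. q(h(h(a)))  →  h(h(a))   [R1 at ε]
6. h(h(a))  →  h(a)   [R2 at ε]
7. h(a)  →  a   [R2 at ε]

a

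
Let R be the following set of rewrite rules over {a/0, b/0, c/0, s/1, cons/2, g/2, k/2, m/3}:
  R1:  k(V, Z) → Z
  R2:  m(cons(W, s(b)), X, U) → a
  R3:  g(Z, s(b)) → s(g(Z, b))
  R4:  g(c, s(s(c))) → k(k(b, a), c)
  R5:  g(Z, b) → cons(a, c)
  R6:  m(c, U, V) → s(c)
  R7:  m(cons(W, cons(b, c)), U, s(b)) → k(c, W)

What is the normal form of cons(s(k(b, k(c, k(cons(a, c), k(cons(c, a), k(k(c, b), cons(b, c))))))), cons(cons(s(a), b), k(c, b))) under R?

cons(s(cons(b, c)), cons(cons(s(a), b), b))

1. cons(s(k(b, k(c, k(cons(a, c), k(cons(c, a), k(k(c, b), cons(b, c))))))), cons(cons(s(a), b), k(c, b)))  →  cons(s(k(c, k(cons(a, c), k(cons(c, a), k(k(c, b), cons(b, c)))))), cons(cons(s(a), b), k(c, b)))   [R1 at 1.1]
2. cons(s(k(c, k(cons(a, c), k(cons(c, a), k(k(c, b), cons(b, c)))))), cons(cons(s(a), b), k(c, b)))  →  cons(s(k(cons(a, c), k(cons(c, a), k(k(c, b), cons(b, c))))), cons(cons(s(a), b), k(c, b)))   [R1 at 1.1]
3. cons(s(k(cons(a, c), k(cons(c, a), k(k(c, b), cons(b, c))))), cons(cons(s(a), b), k(c, b)))  →  cons(s(k(cons(c, a), k(k(c, b), cons(b, c)))), cons(cons(s(a), b), k(c, b)))   [R1 at 1.1]
4. cons(s(k(cons(c, a), k(k(c, b), cons(b, c)))), cons(cons(s(a), b), k(c, b)))  →  cons(s(k(k(c, b), cons(b, c))), cons(cons(s(a), b), k(c, b)))   [R1 at 1.1]
5. cons(s(k(k(c, b), cons(b, c))), cons(cons(s(a), b), k(c, b)))  →  cons(s(cons(b, c)), cons(cons(s(a), b), k(c, b)))   [R1 at 1.1]
6. cons(s(cons(b, c)), cons(cons(s(a), b), k(c, b)))  →  cons(s(cons(b, c)), cons(cons(s(a), b), b))   [R1 at 2.2]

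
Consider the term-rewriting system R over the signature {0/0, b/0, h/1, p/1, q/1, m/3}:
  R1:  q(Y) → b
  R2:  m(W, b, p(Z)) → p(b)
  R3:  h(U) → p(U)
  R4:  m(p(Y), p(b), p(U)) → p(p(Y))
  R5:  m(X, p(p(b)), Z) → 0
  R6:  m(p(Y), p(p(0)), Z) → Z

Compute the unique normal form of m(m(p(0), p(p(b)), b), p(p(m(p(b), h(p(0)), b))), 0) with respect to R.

1. m(m(p(0), p(p(b)), b), p(p(m(p(b), h(p(0)), b))), 0)  →  m(0, p(p(m(p(b), h(p(0)), b))), 0)   [R5 at 1]
2. m(0, p(p(m(p(b), h(p(0)), b))), 0)  →  m(0, p(p(m(p(b), p(p(0)), b))), 0)   [R3 at 2.1.1.2]
3. m(0, p(p(m(p(b), p(p(0)), b))), 0)  →  m(0, p(p(b)), 0)   [R6 at 2.1.1]
4. m(0, p(p(b)), 0)  →  0   [R5 at ε]

0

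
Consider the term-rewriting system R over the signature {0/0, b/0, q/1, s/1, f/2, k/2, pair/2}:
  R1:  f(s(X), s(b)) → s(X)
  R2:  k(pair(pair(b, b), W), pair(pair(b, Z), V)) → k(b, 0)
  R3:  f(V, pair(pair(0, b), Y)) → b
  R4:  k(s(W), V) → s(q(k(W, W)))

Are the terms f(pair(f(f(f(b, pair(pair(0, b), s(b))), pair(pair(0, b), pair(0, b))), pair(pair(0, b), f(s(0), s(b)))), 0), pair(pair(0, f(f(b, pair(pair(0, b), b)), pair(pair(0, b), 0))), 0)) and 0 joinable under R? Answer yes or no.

no — NF(t₁) = b, NF(t₂) = 0

Reduce t₁ = f(pair(f(f(f(b, pair(pair(0, b), s(b))), pair(pair(0, b), pair(0, b))), pair(pair(0, b), f(s(0), s(b)))), 0), pair(pair(0, f(f(b, pair(pair(0, b), b)), pair(pair(0, b), 0))), 0)):
1. f(pair(f(f(f(b, pair(pair(0, b), s(b))), pair(pair(0, b), pair(0, b))), pair(pair(0, b), f(s(0), s(b)))), 0), pair(pair(0, f(f(b, pair(pair(0, b), b)), pair(pair(0, b), 0))), 0))  →  f(pair(b, 0), pair(pair(0, f(f(b, pair(pair(0, b), b)), pair(pair(0, b), 0))), 0))   [R3 at 1.1]
2. f(pair(b, 0), pair(pair(0, f(f(b, pair(pair(0, b), b)), pair(pair(0, b), 0))), 0))  →  f(pair(b, 0), pair(pair(0, b), 0))   [R3 at 2.1.2]
3. f(pair(b, 0), pair(pair(0, b), 0))  →  b   [R3 at ε]

Reduce t₂ = 0:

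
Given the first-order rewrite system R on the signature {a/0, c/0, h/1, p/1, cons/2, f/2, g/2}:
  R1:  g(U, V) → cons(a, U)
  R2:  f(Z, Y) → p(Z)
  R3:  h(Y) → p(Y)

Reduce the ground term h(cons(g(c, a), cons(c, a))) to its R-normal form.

1. h(cons(g(c, a), cons(c, a)))  →  p(cons(g(c, a), cons(c, a)))   [R3 at ε]
2. p(cons(g(c, a), cons(c, a)))  →  p(cons(cons(a, c), cons(c, a)))   [R1 at 1.1]

p(cons(cons(a, c), cons(c, a)))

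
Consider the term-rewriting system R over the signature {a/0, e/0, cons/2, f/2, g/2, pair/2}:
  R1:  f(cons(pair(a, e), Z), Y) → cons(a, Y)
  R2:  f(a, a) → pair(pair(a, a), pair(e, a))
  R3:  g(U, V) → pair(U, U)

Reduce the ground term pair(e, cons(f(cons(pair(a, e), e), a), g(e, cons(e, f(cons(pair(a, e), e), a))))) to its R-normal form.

pair(e, cons(cons(a, a), pair(e, e)))

1. pair(e, cons(f(cons(pair(a, e), e), a), g(e, cons(e, f(cons(pair(a, e), e), a)))))  →  pair(e, cons(cons(a, a), g(e, cons(e, f(cons(pair(a, e), e), a)))))   [R1 at 2.1]
2. pair(e, cons(cons(a, a), g(e, cons(e, f(cons(pair(a, e), e), a)))))  →  pair(e, cons(cons(a, a), pair(e, e)))   [R3 at 2.2]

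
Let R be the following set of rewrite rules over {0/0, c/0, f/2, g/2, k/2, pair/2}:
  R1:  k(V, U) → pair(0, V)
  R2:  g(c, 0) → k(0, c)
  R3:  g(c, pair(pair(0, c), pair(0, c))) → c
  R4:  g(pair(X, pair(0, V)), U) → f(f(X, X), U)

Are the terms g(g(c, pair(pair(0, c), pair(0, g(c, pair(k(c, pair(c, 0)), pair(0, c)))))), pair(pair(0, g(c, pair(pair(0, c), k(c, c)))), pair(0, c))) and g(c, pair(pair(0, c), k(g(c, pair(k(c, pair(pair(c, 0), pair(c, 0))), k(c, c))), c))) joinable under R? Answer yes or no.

yes — NF(t₁) = c, NF(t₂) = c

Reduce t₁ = g(g(c, pair(pair(0, c), pair(0, g(c, pair(k(c, pair(c, 0)), pair(0, c)))))), pair(pair(0, g(c, pair(pair(0, c), k(c, c)))), pair(0, c))):
1. g(g(c, pair(pair(0, c), pair(0, g(c, pair(k(c, pair(c, 0)), pair(0, c)))))), pair(pair(0, g(c, pair(pair(0, c), k(c, c)))), pair(0, c)))  →  g(g(c, pair(pair(0, c), pair(0, g(c, pair(pair(0, c), pair(0, c)))))), pair(pair(0, g(c, pair(pair(0, c), k(c, c)))), pair(0, c)))   [R1 at 1.2.2.2.2.1]
2. g(g(c, pair(pair(0, c), pair(0, g(c, pair(pair(0, c), pair(0, c)))))), pair(pair(0, g(c, pair(pair(0, c), k(c, c)))), pair(0, c)))  →  g(g(c, pair(pair(0, c), pair(0, c))), pair(pair(0, g(c, pair(pair(0, c), k(c, c)))), pair(0, c)))   [R3 at 1.2.2.2]
3. g(g(c, pair(pair(0, c), pair(0, c))), pair(pair(0, g(c, pair(pair(0, c), k(c, c)))), pair(0, c)))  →  g(c, pair(pair(0, g(c, pair(pair(0, c), k(c, c)))), pair(0, c)))   [R3 at 1]
4. g(c, pair(pair(0, g(c, pair(pair(0, c), k(c, c)))), pair(0, c)))  →  g(c, pair(pair(0, g(c, pair(pair(0, c), pair(0, c)))), pair(0, c)))   [R1 at 2.1.2.2.2]
5. g(c, pair(pair(0, g(c, pair(pair(0, c), pair(0, c)))), pair(0, c)))  →  g(c, pair(pair(0, c), pair(0, c)))   [R3 at 2.1.2]
6. g(c, pair(pair(0, c), pair(0, c)))  →  c   [R3 at ε]

Reduce t₂ = g(c, pair(pair(0, c), k(g(c, pair(k(c, pair(pair(c, 0), pair(c, 0))), k(c, c))), c))):
1. g(c, pair(pair(0, c), k(g(c, pair(k(c, pair(pair(c, 0), pair(c, 0))), k(c, c))), c)))  →  g(c, pair(pair(0, c), pair(0, g(c, pair(k(c, pair(pair(c, 0), pair(c, 0))), k(c, c))))))   [R1 at 2.2]
2. g(c, pair(pair(0, c), pair(0, g(c, pair(k(c, pair(pair(c, 0), pair(c, 0))), k(c, c))))))  →  g(c, pair(pair(0, c), pair(0, g(c, pair(pair(0, c), k(c, c))))))   [R1 at 2.2.2.2.1]
3. g(c, pair(pair(0, c), pair(0, g(c, pair(pair(0, c), k(c, c))))))  →  g(c, pair(pair(0, c), pair(0, g(c, pair(pair(0, c), pair(0, c))))))   [R1 at 2.2.2.2.2]
4. g(c, pair(pair(0, c), pair(0, g(c, pair(pair(0, c), pair(0, c))))))  →  g(c, pair(pair(0, c), pair(0, c)))   [R3 at 2.2.2]
5. g(c, pair(pair(0, c), pair(0, c)))  →  c   [R3 at ε]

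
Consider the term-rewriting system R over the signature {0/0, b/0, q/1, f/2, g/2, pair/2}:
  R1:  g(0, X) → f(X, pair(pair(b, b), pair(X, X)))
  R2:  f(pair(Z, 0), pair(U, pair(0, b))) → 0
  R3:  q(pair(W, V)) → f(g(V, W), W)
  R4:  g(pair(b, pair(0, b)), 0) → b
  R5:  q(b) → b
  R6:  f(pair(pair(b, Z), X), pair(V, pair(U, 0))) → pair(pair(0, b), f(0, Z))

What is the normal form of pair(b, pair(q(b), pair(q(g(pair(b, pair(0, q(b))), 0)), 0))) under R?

1. pair(b, pair(q(b), pair(q(g(pair(b, pair(0, q(b))), 0)), 0)))  →  pair(b, pair(b, pair(q(g(pair(b, pair(0, q(b))), 0)), 0)))   [R5 at 2.1]
2. pair(b, pair(b, pair(q(g(pair(b, pair(0, q(b))), 0)), 0)))  →  pair(b, pair(b, pair(q(g(pair(b, pair(0, b)), 0)), 0)))   [R5 at 2.2.1.1.1.2.2]
3. pair(b, pair(b, pair(q(g(pair(b, pair(0, b)), 0)), 0)))  →  pair(b, pair(b, pair(q(b), 0)))   [R4 at 2.2.1.1]
4. pair(b, pair(b, pair(q(b), 0)))  →  pair(b, pair(b, pair(b, 0)))   [R5 at 2.2.1]

pair(b, pair(b, pair(b, 0)))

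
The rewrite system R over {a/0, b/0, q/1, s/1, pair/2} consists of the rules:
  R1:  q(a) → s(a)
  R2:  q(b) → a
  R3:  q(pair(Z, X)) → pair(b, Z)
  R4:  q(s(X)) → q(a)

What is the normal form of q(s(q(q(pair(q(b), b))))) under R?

1. q(s(q(q(pair(q(b), b)))))  →  q(a)   [R4 at ε]
2. q(a)  →  s(a)   [R1 at ε]

s(a)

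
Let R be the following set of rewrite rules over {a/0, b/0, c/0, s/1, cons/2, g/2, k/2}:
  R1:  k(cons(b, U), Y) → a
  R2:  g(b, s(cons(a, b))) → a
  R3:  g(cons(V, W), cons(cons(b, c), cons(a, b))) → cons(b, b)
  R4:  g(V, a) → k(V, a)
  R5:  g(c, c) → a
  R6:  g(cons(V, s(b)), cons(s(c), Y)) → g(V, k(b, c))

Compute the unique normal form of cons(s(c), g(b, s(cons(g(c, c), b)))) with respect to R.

1. cons(s(c), g(b, s(cons(g(c, c), b))))  →  cons(s(c), g(b, s(cons(a, b))))   [R5 at 2.2.1.1]
2. cons(s(c), g(b, s(cons(a, b))))  →  cons(s(c), a)   [R2 at 2]

cons(s(c), a)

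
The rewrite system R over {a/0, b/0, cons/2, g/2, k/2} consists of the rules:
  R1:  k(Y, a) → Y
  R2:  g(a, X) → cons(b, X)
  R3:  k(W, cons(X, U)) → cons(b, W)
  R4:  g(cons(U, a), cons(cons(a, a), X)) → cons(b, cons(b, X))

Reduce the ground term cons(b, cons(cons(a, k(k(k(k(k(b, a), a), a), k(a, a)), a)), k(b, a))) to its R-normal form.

1. cons(b, cons(cons(a, k(k(k(k(k(b, a), a), a), k(a, a)), a)), k(b, a)))  →  cons(b, cons(cons(a, k(k(k(k(b, a), a), a), k(a, a))), k(b, a)))   [R1 at 2.1.2]
2. cons(b, cons(cons(a, k(k(k(k(b, a), a), a), k(a, a))), k(b, a)))  →  cons(b, cons(cons(a, k(k(k(b, a), a), k(a, a))), k(b, a)))   [R1 at 2.1.2.1]
3. cons(b, cons(cons(a, k(k(k(b, a), a), k(a, a))), k(b, a)))  →  cons(b, cons(cons(a, k(k(b, a), k(a, a))), k(b, a)))   [R1 at 2.1.2.1]
4. cons(b, cons(cons(a, k(k(b, a), k(a, a))), k(b, a)))  →  cons(b, cons(cons(a, k(b, k(a, a))), k(b, a)))   [R1 at 2.1.2.1]
5. cons(b, cons(cons(a, k(b, k(a, a))), k(b, a)))  →  cons(b, cons(cons(a, k(b, a)), k(b, a)))   [R1 at 2.1.2.2]
6. cons(b, cons(cons(a, k(b, a)), k(b, a)))  →  cons(b, cons(cons(a, b), k(b, a)))   [R1 at 2.1.2]
7. cons(b, cons(cons(a, b), k(b, a)))  →  cons(b, cons(cons(a, b), b))   [R1 at 2.2]

cons(b, cons(cons(a, b), b))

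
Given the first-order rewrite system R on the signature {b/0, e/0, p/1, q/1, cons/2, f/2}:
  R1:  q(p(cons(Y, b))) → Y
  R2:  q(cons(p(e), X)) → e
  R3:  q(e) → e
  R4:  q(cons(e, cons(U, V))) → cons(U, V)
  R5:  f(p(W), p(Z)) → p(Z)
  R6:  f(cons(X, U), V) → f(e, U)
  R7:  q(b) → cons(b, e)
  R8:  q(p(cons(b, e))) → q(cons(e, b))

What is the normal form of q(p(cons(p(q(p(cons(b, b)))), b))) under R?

p(b)

1. q(p(cons(p(q(p(cons(b, b)))), b)))  →  p(q(p(cons(b, b))))   [R1 at ε]
2. p(q(p(cons(b, b))))  →  p(b)   [R1 at 1]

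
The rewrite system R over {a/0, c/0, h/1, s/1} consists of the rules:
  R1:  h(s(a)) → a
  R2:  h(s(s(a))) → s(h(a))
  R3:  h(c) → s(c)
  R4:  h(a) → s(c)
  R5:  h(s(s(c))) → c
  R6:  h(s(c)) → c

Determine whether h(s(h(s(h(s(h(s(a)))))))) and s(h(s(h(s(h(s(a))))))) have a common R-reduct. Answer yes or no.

Reduce t₁ = h(s(h(s(h(s(h(s(a)))))))):
1. h(s(h(s(h(s(h(s(a))))))))  →  h(s(h(s(h(s(a))))))   [R1 at 1.1.1.1.1.1]
2. h(s(h(s(h(s(a))))))  →  h(s(h(s(a))))   [R1 at 1.1.1.1]
3. h(s(h(s(a))))  →  h(s(a))   [R1 at 1.1]
4. h(s(a))  →  a   [R1 at ε]

Reduce t₂ = s(h(s(h(s(h(s(a))))))):
1. s(h(s(h(s(h(s(a)))))))  →  s(h(s(h(s(a)))))   [R1 at 1.1.1.1.1]
2. s(h(s(h(s(a)))))  →  s(h(s(a)))   [R1 at 1.1.1]
3. s(h(s(a)))  →  s(a)   [R1 at 1]

no — NF(t₁) = a, NF(t₂) = s(a)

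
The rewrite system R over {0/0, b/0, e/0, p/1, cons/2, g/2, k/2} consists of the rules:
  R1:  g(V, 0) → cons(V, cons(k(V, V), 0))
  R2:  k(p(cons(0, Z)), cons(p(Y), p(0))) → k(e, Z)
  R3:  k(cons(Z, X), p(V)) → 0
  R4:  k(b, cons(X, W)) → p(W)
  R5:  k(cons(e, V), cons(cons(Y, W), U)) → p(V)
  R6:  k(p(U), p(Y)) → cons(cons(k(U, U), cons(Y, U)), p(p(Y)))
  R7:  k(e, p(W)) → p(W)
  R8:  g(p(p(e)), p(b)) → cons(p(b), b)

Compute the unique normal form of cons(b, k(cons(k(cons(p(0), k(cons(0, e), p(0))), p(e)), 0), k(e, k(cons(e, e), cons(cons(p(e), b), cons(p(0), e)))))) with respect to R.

cons(b, 0)

1. cons(b, k(cons(k(cons(p(0), k(cons(0, e), p(0))), p(e)), 0), k(e, k(cons(e, e), cons(cons(p(e), b), cons(p(0), e))))))  →  cons(b, k(cons(0, 0), k(e, k(cons(e, e), cons(cons(p(e), b), cons(p(0), e))))))   [R3 at 2.1.1]
2. cons(b, k(cons(0, 0), k(e, k(cons(e, e), cons(cons(p(e), b), cons(p(0), e))))))  →  cons(b, k(cons(0, 0), k(e, p(e))))   [R5 at 2.2.2]
3. cons(b, k(cons(0, 0), k(e, p(e))))  →  cons(b, k(cons(0, 0), p(e)))   [R7 at 2.2]
4. cons(b, k(cons(0, 0), p(e)))  →  cons(b, 0)   [R3 at 2]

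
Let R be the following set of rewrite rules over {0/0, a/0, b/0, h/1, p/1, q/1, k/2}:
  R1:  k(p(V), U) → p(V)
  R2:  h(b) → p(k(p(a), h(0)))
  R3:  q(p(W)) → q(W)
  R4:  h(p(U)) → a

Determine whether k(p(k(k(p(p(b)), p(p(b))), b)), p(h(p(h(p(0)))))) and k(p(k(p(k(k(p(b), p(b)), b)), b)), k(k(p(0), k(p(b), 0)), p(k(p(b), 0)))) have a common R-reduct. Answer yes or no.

yes — NF(t₁) = p(p(p(b))), NF(t₂) = p(p(p(b)))

Reduce t₁ = k(p(k(k(p(p(b)), p(p(b))), b)), p(h(p(h(p(0)))))):
1. k(p(k(k(p(p(b)), p(p(b))), b)), p(h(p(h(p(0))))))  →  p(k(k(p(p(b)), p(p(b))), b))   [R1 at ε]
2. p(k(k(p(p(b)), p(p(b))), b))  →  p(k(p(p(b)), b))   [R1 at 1.1]
3. p(k(p(p(b)), b))  →  p(p(p(b)))   [R1 at 1]

Reduce t₂ = k(p(k(p(k(k(p(b), p(b)), b)), b)), k(k(p(0), k(p(b), 0)), p(k(p(b), 0)))):
1. k(p(k(p(k(k(p(b), p(b)), b)), b)), k(k(p(0), k(p(b), 0)), p(k(p(b), 0))))  →  p(k(p(k(k(p(b), p(b)), b)), b))   [R1 at ε]
2. p(k(p(k(k(p(b), p(b)), b)), b))  →  p(p(k(k(p(b), p(b)), b)))   [R1 at 1]
3. p(p(k(k(p(b), p(b)), b)))  →  p(p(k(p(b), b)))   [R1 at 1.1.1]
4. p(p(k(p(b), b)))  →  p(p(p(b)))   [R1 at 1.1]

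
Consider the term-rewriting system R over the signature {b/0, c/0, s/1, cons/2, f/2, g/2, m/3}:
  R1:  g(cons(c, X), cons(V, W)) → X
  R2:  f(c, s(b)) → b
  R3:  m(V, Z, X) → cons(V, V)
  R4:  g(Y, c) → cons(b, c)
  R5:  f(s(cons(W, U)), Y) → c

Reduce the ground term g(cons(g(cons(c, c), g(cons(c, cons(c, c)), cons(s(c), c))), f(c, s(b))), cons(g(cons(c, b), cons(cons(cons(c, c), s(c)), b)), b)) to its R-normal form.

1. g(cons(g(cons(c, c), g(cons(c, cons(c, c)), cons(s(c), c))), f(c, s(b))), cons(g(cons(c, b), cons(cons(cons(c, c), s(c)), b)), b))  →  g(cons(g(cons(c, c), cons(c, c)), f(c, s(b))), cons(g(cons(c, b), cons(cons(cons(c, c), s(c)), b)), b))   [R1 at 1.1.2]
2. g(cons(g(cons(c, c), cons(c, c)), f(c, s(b))), cons(g(cons(c, b), cons(cons(cons(c, c), s(c)), b)), b))  →  g(cons(c, f(c, s(b))), cons(g(cons(c, b), cons(cons(cons(c, c), s(c)), b)), b))   [R1 at 1.1]
3. g(cons(c, f(c, s(b))), cons(g(cons(c, b), cons(cons(cons(c, c), s(c)), b)), b))  →  f(c, s(b))   [R1 at ε]
4. f(c, s(b))  →  b   [R2 at ε]

b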